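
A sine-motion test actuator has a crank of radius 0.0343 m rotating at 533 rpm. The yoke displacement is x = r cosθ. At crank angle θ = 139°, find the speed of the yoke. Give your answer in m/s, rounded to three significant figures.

1.26

ω = 55.82 rad/s (from 533 rpm).
x = r cosθ ⇒ ẋ = −rω sinθ.
|v| = rω|sinθ| = 0.0343·55.82·|sin 139°| = 1.256 m/s.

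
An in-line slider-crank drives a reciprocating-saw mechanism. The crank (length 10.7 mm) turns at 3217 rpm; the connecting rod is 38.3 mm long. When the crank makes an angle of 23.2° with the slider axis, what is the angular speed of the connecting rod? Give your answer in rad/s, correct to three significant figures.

ω = 336.9 rad/s (converted from 3217 rpm).
The rod makes angle φ with the slider axis where L sinφ = r sinθ; differentiating, L cosφ·φ̇ = r ω cosθ.
L cosφ = √(L² − r² sin²θ) = 0.038067 m.
|ω_rod| = r ω |cosθ| / √(L² − r² sin²θ) = 0.0107·336.9·0.91914/0.038067 = 87.034 rad/s.

87.0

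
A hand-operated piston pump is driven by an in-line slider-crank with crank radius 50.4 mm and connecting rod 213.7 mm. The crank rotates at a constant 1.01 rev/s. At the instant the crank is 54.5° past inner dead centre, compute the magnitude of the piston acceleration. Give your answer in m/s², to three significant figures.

ω = 2π·1.01 = 6.346 rad/s
x(θ) = r cosθ + √(L² − r² sin²θ); with ω constant, a = ω²·d²x/dθ².
d²x/dθ² = −r cosθ − r²(cos2θ)/√u − r⁴ sin²2θ/(4u^{3/2}),  u = L² − r² sin²θ = 0.0439841 m².
Substituting r = 0.0504 m, L = 0.2137 m, θ = 54.5°: d²x/dθ² = -0.025481 m.
a = ω²·d²x/dθ² = (6.346)²·(-0.025481) = -1.0261 m/s²;  |a| = 1.0261 m/s².

1.03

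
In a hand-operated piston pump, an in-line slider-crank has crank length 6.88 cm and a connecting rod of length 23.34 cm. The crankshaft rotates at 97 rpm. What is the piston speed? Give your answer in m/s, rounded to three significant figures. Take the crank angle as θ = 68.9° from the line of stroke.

0.724

ω = 2π·97/60 = 10.16 rad/s
For an in-line slider-crank, x = r cosθ + √(L² − r² sin²θ), so v = −rω sinθ·[1 + r cosθ/√(L² − r² sin²θ)].
With r = 0.0688 m, L = 0.2334 m, θ = 68.9°: √(L² − r² sin²θ) = 0.2244 m.
v = −0.0688·10.16·0.93295·[1 + 0.0688·0.36000/0.2244] = -0.72397 m/s.
|v| = 0.72397 m/s.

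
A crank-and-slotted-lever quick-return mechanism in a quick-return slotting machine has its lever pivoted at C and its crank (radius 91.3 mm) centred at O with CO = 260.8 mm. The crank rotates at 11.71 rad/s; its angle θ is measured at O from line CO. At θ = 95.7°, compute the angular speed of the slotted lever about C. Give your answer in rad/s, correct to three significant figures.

ω = 11.71 rad/s
Crank pin A relative to C: A = (d + r cosθ, r sinθ); lever angle φ = atan2(r sinθ, d + r cosθ).
Differentiating tanφ: φ̇ = rω(d cosθ + r)/(d² + r² + 2dr cosθ).
d² + r² + 2dr cosθ = |CA|² = 0.0716225 m²;  d cosθ + r = +0.065397 m.
|ω_lever| = |0.0913·11.71·+0.065397| / 0.0716225 = 0.9762 rad/s.

0.976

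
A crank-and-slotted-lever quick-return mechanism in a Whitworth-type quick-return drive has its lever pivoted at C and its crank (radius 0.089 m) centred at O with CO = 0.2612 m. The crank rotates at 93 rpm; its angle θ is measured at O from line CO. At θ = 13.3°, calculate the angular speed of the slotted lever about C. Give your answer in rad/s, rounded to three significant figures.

ω = 9.739 rad/s (from 93 rpm).
Crank pin A relative to C: A = (d + r cosθ, r sinθ); lever angle φ = atan2(r sinθ, d + r cosθ).
Differentiating tanφ: φ̇ = rω(d cosθ + r)/(d² + r² + 2dr cosθ).
d² + r² + 2dr cosθ = |CA|² = 0.121393 m²;  d cosθ + r = +0.34319 m.
|ω_lever| = |0.089·9.739·+0.34319| / 0.121393 = 2.4505 rad/s.

2.45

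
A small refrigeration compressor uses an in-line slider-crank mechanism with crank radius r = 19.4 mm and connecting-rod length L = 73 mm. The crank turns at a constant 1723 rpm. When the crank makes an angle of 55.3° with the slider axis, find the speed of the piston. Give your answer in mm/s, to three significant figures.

3320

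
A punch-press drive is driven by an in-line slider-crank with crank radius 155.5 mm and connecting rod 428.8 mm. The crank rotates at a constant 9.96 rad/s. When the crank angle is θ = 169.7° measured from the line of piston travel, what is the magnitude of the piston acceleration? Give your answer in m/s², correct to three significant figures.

9.91

ω = 9.96 rad/s
x(θ) = r cosθ + √(L² − r² sin²θ); with ω constant, a = ω²·d²x/dθ².
d²x/dθ² = −r cosθ − r²(cos2θ)/√u − r⁴ sin²2θ/(4u^{3/2}),  u = L² − r² sin²θ = 0.183096 m².
Substituting r = 0.1555 m, L = 0.4288 m, θ = 169.7°: d²x/dθ² = +0.099867 m.
a = ω²·d²x/dθ² = (9.96)²·(+0.099867) = +9.907 m/s²;  |a| = 9.907 m/s².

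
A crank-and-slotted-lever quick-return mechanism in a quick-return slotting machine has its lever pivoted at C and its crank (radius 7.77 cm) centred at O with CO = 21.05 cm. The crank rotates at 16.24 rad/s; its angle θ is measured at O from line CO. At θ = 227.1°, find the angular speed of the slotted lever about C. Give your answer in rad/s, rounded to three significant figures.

2.95

ω = 16.24 rad/s
Crank pin A relative to C: A = (d + r cosθ, r sinθ); lever angle φ = atan2(r sinθ, d + r cosθ).
Differentiating tanφ: φ̇ = rω(d cosθ + r)/(d² + r² + 2dr cosθ).
d² + r² + 2dr cosθ = |CA|² = 0.02808 m²;  d cosθ + r = -0.065592 m.
|ω_lever| = |0.0777·16.24·-0.065592| / 0.02808 = 2.9475 rad/s.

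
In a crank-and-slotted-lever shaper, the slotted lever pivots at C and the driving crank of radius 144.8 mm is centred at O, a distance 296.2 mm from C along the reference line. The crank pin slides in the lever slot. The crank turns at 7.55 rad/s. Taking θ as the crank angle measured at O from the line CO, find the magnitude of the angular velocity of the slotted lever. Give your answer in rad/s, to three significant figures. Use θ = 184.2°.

7.11

ω = 7.55 rad/s
Crank pin A relative to C: A = (d + r cosθ, r sinθ); lever angle φ = atan2(r sinθ, d + r cosθ).
Differentiating tanφ: φ̇ = rω(d cosθ + r)/(d² + r² + 2dr cosθ).
d² + r² + 2dr cosθ = |CA|² = 0.0231523 m²;  d cosθ + r = -0.1506 m.
|ω_lever| = |0.1448·7.55·-0.1506| / 0.0231523 = 7.1115 rad/s.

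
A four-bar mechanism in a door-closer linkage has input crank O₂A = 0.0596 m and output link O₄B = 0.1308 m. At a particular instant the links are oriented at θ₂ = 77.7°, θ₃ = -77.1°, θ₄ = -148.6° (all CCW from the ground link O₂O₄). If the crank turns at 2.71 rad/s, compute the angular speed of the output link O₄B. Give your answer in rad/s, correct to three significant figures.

ω₂ = 2.71 rad/s
Differentiating the loop-closure r₂e^{iθ₂}+r₃e^{iθ₃}=r₁+r₄e^{iθ₄} gives r₂ω₂e^{iθ₂}+r₃ω₃e^{iθ₃}=r₄ω₄e^{iθ₄}.
Eliminating the other unknown: ω₄ = r₂ω₂ sin(θ₂−θ₃) / [r₄ sin(θ₄−θ₃)].
Numerator sine = +0.42578; denominator sine = -0.94832.
Result = 0.0596·2.71·(+0.42578) / (0.1308·(-0.94832)) = -0.55442 rad/s; magnitude 0.55442 rad/s.

0.554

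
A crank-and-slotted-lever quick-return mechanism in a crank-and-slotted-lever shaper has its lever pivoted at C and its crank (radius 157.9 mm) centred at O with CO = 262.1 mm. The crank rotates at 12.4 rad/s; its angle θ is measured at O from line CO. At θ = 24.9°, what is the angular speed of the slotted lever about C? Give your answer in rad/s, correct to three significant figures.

4.59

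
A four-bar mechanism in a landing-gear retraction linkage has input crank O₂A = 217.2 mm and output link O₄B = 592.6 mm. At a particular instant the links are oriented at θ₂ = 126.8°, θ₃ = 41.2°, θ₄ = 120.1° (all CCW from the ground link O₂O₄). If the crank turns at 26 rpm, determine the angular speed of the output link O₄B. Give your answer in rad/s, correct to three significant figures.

ω₂ = 2.723 rad/s (from 26 rpm).
Differentiating the loop-closure r₂e^{iθ₂}+r₃e^{iθ₃}=r₁+r₄e^{iθ₄} gives r₂ω₂e^{iθ₂}+r₃ω₃e^{iθ₃}=r₄ω₄e^{iθ₄}.
Eliminating the other unknown: ω₄ = r₂ω₂ sin(θ₂−θ₃) / [r₄ sin(θ₄−θ₃)].
Numerator sine = +0.99705; denominator sine = +0.98129.
Result = 0.2172·2.723·(+0.99705) / (0.5926·(+0.98129)) = +1.014 rad/s; magnitude 1.014 rad/s.

1.01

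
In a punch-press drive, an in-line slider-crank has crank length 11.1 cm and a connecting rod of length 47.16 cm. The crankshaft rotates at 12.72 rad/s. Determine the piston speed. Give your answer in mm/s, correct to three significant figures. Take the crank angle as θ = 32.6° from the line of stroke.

913

ω = 12.72 rad/s
For an in-line slider-crank, x = r cosθ + √(L² − r² sin²θ), so v = −rω sinθ·[1 + r cosθ/√(L² − r² sin²θ)].
With r = 0.111 m, L = 0.4716 m, θ = 32.6°: √(L² − r² sin²θ) = 0.46779 m.
v = −0.111·12.72·0.53877·[1 + 0.111·0.84245/0.46779] = -0.91277 m/s.
|v| = 0.91277 m/s = 912.77 mm/s.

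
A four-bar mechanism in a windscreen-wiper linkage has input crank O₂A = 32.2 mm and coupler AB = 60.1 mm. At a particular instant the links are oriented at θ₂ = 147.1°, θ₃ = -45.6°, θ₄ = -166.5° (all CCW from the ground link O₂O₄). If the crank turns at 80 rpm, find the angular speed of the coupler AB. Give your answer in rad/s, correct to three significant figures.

3.79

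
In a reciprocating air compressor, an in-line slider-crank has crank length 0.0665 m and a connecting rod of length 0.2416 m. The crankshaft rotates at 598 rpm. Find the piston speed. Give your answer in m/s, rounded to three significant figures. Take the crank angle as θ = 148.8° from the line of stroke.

ω = 2π·598/60 = 62.62 rad/s
For an in-line slider-crank, x = r cosθ + √(L² − r² sin²θ), so v = −rω sinθ·[1 + r cosθ/√(L² − r² sin²θ)].
With r = 0.0665 m, L = 0.2416 m, θ = 148.8°: √(L² − r² sin²θ) = 0.23913 m.
v = −0.0665·62.62·0.51803·[1 + 0.0665·-0.85536/0.23913] = -1.6441 m/s.
|v| = 1.6441 m/s.

1.64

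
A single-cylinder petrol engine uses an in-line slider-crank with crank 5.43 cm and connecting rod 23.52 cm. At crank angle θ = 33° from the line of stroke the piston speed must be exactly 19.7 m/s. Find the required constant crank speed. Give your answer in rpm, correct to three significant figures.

5320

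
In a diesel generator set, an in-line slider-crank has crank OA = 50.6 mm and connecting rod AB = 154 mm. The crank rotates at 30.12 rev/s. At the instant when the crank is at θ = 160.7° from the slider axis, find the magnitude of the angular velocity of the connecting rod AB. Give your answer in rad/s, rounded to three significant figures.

ω = 189.2 rad/s (converted from 30.12 rev/s).
The rod makes angle φ with the slider axis where L sinφ = r sinθ; differentiating, L cosφ·φ̇ = r ω cosθ.
L cosφ = √(L² − r² sin²θ) = 0.15309 m.
|ω_rod| = r ω |cosθ| / √(L² − r² sin²θ) = 0.0506·189.2·0.94380/0.15309 = 59.037 rad/s.

59.0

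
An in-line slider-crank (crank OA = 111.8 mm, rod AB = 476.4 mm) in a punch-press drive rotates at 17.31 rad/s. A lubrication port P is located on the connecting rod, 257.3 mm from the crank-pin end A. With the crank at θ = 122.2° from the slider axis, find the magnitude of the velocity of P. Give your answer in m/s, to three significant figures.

ω = 17.31 rad/s.  Crank-pin speed |V_A| = rω = 1.9353 m/s, perpendicular to OA.
Rod angle: sinφ = −(r/L) sinθ ⇒ φ = -11.454°; ω_rod = −rω cosθ/√(L²−r²sin²θ) = +2.2087 rad/s.
V_P = V_A + ω_rod × AP, with AP = 0.2573 m along the rod.
Components: V_Px = −rω sinθ − a·ω_rod·sinφ = -1.5248 m/s;  V_Py = rω cosθ + a·ω_rod·cosφ = -0.47428 m/s.
|V_P| = √(V_Px² + V_Py²) = 1.5968 m/s.

1.60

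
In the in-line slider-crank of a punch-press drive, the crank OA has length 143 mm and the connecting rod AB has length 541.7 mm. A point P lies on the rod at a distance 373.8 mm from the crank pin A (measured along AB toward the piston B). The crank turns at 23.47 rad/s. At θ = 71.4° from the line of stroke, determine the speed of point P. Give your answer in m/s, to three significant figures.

3.39

ω = 23.47 rad/s.  Crank-pin speed |V_A| = rω = 3.3562 m/s, perpendicular to OA.
Rod angle: sinφ = −(r/L) sinθ ⇒ φ = -14.489°; ω_rod = −rω cosθ/√(L²−r²sin²θ) = -2.0411 rad/s.
V_P = V_A + ω_rod × AP, with AP = 0.3738 m along the rod.
Components: V_Px = −rω sinθ − a·ω_rod·sinφ = -3.3718 m/s;  V_Py = rω cosθ + a·ω_rod·cosφ = +0.3318 m/s.
|V_P| = √(V_Px² + V_Py²) = 3.3881 m/s.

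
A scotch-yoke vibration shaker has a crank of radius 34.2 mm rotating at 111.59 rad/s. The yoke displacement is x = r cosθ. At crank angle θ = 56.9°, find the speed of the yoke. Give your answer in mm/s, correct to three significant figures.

ω = 111.6 rad/s
x = r cosθ ⇒ ẋ = −rω sinθ.
|v| = rω|sinθ| = 0.0342·111.6·|sin 56.9°| = 3.1971 m/s = 3197.1 mm/s.

3200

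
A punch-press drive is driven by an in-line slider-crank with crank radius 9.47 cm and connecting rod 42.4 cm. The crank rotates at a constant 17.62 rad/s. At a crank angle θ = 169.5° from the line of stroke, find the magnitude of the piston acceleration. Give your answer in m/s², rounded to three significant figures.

ω = 17.62 rad/s
x(θ) = r cosθ + √(L² − r² sin²θ); with ω constant, a = ω²·d²x/dθ².
d²x/dθ² = −r cosθ − r²(cos2θ)/√u − r⁴ sin²2θ/(4u^{3/2}),  u = L² − r² sin²θ = 0.179478 m².
Substituting r = 0.0947 m, L = 0.424 m, θ = 169.5°: d²x/dθ² = +0.073318 m.
a = ω²·d²x/dθ² = (17.62)²·(+0.073318) = +22.763 m/s²;  |a| = 22.763 m/s².

22.8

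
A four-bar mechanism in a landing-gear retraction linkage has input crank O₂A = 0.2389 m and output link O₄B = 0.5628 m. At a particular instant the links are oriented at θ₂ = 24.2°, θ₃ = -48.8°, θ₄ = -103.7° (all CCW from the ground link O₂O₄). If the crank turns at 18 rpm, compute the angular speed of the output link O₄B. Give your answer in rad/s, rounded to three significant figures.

ω₂ = 1.885 rad/s (from 18 rpm).
Differentiating the loop-closure r₂e^{iθ₂}+r₃e^{iθ₃}=r₁+r₄e^{iθ₄} gives r₂ω₂e^{iθ₂}+r₃ω₃e^{iθ₃}=r₄ω₄e^{iθ₄}.
Eliminating the other unknown: ω₄ = r₂ω₂ sin(θ₂−θ₃) / [r₄ sin(θ₄−θ₃)].
Numerator sine = +0.95630; denominator sine = -0.81815.
Result = 0.2389·1.885·(+0.95630) / (0.5628·(-0.81815)) = -0.93525 rad/s; magnitude 0.93525 rad/s.

0.935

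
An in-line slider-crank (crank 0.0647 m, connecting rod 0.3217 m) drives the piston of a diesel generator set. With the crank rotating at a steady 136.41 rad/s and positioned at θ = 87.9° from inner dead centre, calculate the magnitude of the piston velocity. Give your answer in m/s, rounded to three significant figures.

ω = 136.4 rad/s
For an in-line slider-crank, x = r cosθ + √(L² − r² sin²θ), so v = −rω sinθ·[1 + r cosθ/√(L² − r² sin²θ)].
With r = 0.0647 m, L = 0.3217 m, θ = 87.9°: √(L² − r² sin²θ) = 0.31514 m.
v = −0.0647·136.4·0.99933·[1 + 0.0647·0.03664/0.31514] = -8.8862 m/s.
|v| = 8.8862 m/s.

8.89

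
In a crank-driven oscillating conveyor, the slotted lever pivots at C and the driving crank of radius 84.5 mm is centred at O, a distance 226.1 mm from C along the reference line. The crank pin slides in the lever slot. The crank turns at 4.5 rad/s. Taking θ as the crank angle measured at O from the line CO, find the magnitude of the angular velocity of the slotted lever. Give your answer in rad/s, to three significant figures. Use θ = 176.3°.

ω = 4.5 rad/s
Crank pin A relative to C: A = (d + r cosθ, r sinθ); lever angle φ = atan2(r sinθ, d + r cosθ).
Differentiating tanφ: φ̇ = rω(d cosθ + r)/(d² + r² + 2dr cosθ).
d² + r² + 2dr cosθ = |CA|² = 0.0201302 m²;  d cosθ + r = -0.14113 m.
|ω_lever| = |0.0845·4.5·-0.14113| / 0.0201302 = 2.6659 rad/s.

2.67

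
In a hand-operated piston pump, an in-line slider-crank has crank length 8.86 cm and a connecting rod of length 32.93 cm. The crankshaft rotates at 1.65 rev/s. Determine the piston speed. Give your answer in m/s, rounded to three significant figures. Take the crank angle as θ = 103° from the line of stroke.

ω = 2π·1.65 = 10.37 rad/s
For an in-line slider-crank, x = r cosθ + √(L² − r² sin²θ), so v = −rω sinθ·[1 + r cosθ/√(L² − r² sin²θ)].
With r = 0.0886 m, L = 0.3293 m, θ = 103°: √(L² − r² sin²θ) = 0.31778 m.
v = −0.0886·10.37·0.97437·[1 + 0.0886·-0.22495/0.31778] = -0.83886 m/s.
|v| = 0.83886 m/s.

0.839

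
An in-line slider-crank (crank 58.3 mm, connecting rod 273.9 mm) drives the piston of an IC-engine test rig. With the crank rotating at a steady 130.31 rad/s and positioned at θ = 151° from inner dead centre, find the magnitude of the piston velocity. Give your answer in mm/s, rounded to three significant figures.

2990

ω = 130.3 rad/s
For an in-line slider-crank, x = r cosθ + √(L² − r² sin²θ), so v = −rω sinθ·[1 + r cosθ/√(L² − r² sin²θ)].
With r = 0.0583 m, L = 0.2739 m, θ = 151°: √(L² − r² sin²θ) = 0.27244 m.
v = −0.0583·130.3·0.48481·[1 + 0.0583·-0.87462/0.27244] = -2.9938 m/s.
|v| = 2.9938 m/s = 2993.8 mm/s.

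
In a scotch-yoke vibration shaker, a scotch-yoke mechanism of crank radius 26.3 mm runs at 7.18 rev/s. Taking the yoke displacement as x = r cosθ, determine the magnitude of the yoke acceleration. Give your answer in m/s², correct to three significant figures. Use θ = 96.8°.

6.34

ω = 45.11 rad/s (from 7.18 rev/s).
x = r cosθ ⇒ ẍ = −rω² cosθ (ω constant).
|a| = rω²|cosθ| = 0.0263·(45.11)²·|cos 96.8°| = 6.3377 m/s².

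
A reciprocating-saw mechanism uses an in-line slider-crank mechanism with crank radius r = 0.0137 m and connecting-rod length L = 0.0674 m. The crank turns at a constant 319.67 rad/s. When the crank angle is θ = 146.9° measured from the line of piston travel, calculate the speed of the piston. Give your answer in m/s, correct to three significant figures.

ω = 319.7 rad/s
For an in-line slider-crank, x = r cosθ + √(L² − r² sin²θ), so v = −rω sinθ·[1 + r cosθ/√(L² − r² sin²θ)].
With r = 0.0137 m, L = 0.0674 m, θ = 146.9°: √(L² − r² sin²θ) = 0.066983 m.
v = −0.0137·319.7·0.54610·[1 + 0.0137·-0.83772/0.066983] = -1.9819 m/s.
|v| = 1.9819 m/s.

1.98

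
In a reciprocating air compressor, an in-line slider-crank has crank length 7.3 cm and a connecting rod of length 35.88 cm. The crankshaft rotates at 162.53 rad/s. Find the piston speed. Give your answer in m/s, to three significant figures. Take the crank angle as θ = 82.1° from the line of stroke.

12.1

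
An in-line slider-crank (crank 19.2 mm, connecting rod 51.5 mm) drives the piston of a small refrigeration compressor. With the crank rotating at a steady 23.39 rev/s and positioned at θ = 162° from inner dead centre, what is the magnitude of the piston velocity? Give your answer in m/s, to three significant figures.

ω = 2π·23.4 = 147 rad/s
For an in-line slider-crank, x = r cosθ + √(L² − r² sin²θ), so v = −rω sinθ·[1 + r cosθ/√(L² − r² sin²θ)].
With r = 0.0192 m, L = 0.0515 m, θ = 162°: √(L² − r² sin²θ) = 0.051157 m.
v = −0.0192·147·0.30902·[1 + 0.0192·-0.95106/0.051157] = -0.56071 m/s.
|v| = 0.56071 m/s.

0.561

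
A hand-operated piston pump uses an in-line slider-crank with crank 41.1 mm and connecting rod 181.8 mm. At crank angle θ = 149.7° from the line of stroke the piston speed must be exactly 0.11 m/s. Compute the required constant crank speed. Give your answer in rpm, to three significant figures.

For an in-line slider-crank, |v_piston| = rω|sinθ|·[1 + r cosθ/√(L² − r² sin²θ)].
With r = 0.0411 m, L = 0.1818 m, θ = 149.7°: the bracketed kinematic factor |dx/dθ| = 0.016662 m.
ω = v/|dx/dθ| = 0.11/0.016662 = 6.6018 rad/s.
N = 60ω/(2π) = 63.043 rpm.

63.0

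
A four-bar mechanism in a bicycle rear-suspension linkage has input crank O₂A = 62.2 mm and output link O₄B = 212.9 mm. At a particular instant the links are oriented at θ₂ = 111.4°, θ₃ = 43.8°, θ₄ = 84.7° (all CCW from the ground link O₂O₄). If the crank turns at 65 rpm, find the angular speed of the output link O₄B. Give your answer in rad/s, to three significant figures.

ω₂ = 6.807 rad/s (from 65 rpm).
Differentiating the loop-closure r₂e^{iθ₂}+r₃e^{iθ₃}=r₁+r₄e^{iθ₄} gives r₂ω₂e^{iθ₂}+r₃ω₃e^{iθ₃}=r₄ω₄e^{iθ₄}.
Eliminating the other unknown: ω₄ = r₂ω₂ sin(θ₂−θ₃) / [r₄ sin(θ₄−θ₃)].
Numerator sine = +0.92455; denominator sine = +0.65474.
Result = 0.0622·6.807·(+0.92455) / (0.2129·(+0.65474)) = +2.8081 rad/s; magnitude 2.8081 rad/s.

2.81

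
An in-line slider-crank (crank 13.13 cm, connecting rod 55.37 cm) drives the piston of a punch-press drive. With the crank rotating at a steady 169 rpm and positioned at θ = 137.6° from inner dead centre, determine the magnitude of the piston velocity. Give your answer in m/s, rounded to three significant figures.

1.29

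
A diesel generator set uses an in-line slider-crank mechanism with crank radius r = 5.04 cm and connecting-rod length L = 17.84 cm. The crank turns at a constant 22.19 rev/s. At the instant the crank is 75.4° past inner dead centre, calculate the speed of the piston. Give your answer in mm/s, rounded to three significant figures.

7300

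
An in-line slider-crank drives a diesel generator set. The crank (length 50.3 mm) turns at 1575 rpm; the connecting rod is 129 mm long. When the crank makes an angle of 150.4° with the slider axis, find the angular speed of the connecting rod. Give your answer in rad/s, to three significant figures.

57.0

ω = 164.9 rad/s (converted from 1575 rpm).
The rod makes angle φ with the slider axis where L sinφ = r sinθ; differentiating, L cosφ·φ̇ = r ω cosθ.
L cosφ = √(L² − r² sin²θ) = 0.12658 m.
|ω_rod| = r ω |cosθ| / √(L² − r² sin²θ) = 0.0503·164.9·0.86949/0.12658 = 56.985 rad/s.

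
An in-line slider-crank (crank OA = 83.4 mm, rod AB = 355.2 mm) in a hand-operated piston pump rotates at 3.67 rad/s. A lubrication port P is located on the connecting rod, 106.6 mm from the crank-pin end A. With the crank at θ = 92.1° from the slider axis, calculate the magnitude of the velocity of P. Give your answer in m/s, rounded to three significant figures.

0.305

ω = 3.67 rad/s.  Crank-pin speed |V_A| = rω = 0.30608 m/s, perpendicular to OA.
Rod angle: sinφ = −(r/L) sinθ ⇒ φ = -13.570°; ω_rod = −rω cosθ/√(L²−r²sin²θ) = +0.032483 rad/s.
V_P = V_A + ω_rod × AP, with AP = 0.1066 m along the rod.
Components: V_Px = −rω sinθ − a·ω_rod·sinφ = -0.30506 m/s;  V_Py = rω cosθ + a·ω_rod·cosφ = -0.0078498 m/s.
|V_P| = √(V_Px² + V_Py²) = 0.30516 m/s.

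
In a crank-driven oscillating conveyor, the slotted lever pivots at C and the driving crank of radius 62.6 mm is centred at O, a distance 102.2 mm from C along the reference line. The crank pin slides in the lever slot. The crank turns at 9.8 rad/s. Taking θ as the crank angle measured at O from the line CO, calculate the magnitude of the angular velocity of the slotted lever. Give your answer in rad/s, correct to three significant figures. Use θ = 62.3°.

ω = 9.8 rad/s
Crank pin A relative to C: A = (d + r cosθ, r sinθ); lever angle φ = atan2(r sinθ, d + r cosθ).
Differentiating tanφ: φ̇ = rω(d cosθ + r)/(d² + r² + 2dr cosθ).
d² + r² + 2dr cosθ = |CA|² = 0.0203115 m²;  d cosθ + r = +0.11011 m.
|ω_lever| = |0.0626·9.8·+0.11011| / 0.0203115 = 3.3256 rad/s.

3.33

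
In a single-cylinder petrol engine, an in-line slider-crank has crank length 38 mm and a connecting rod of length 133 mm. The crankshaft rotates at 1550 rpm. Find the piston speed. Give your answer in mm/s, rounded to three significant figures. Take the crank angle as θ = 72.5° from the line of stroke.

6410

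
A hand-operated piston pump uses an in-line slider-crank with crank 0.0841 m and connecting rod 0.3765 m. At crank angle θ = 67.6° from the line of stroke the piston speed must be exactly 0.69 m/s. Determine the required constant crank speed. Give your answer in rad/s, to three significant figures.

For an in-line slider-crank, |v_piston| = rω|sinθ|·[1 + r cosθ/√(L² − r² sin²θ)].
With r = 0.0841 m, L = 0.3765 m, θ = 67.6°: the bracketed kinematic factor |dx/dθ| = 0.084519 m.
ω = v/|dx/dθ| = 0.69/0.084519 = 8.1639 rad/s.

8.16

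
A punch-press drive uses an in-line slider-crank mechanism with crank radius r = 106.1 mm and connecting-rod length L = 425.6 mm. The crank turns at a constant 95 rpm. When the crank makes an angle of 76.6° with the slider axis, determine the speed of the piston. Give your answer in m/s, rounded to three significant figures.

ω = 2π·95/60 = 9.948 rad/s
For an in-line slider-crank, x = r cosθ + √(L² − r² sin²θ), so v = −rω sinθ·[1 + r cosθ/√(L² − r² sin²θ)].
With r = 0.1061 m, L = 0.4256 m, θ = 76.6°: √(L² − r² sin²θ) = 0.4129 m.
v = −0.1061·9.948·0.97278·[1 + 0.1061·0.23175/0.4129] = -1.0879 m/s.
|v| = 1.0879 m/s.

1.09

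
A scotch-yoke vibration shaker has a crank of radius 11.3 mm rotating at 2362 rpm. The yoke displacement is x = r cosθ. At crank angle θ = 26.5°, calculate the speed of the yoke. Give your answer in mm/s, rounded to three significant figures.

1250

ω = 247.3 rad/s (from 2362 rpm).
x = r cosθ ⇒ ẋ = −rω sinθ.
|v| = rω|sinθ| = 0.0113·247.3·|sin 26.5°| = 1.2471 m/s = 1247.1 mm/s.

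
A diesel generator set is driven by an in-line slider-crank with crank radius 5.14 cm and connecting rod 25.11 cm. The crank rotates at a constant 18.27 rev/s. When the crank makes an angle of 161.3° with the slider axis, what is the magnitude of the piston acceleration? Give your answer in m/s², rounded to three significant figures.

ω = 2π·18.3 = 114.8 rad/s
x(θ) = r cosθ + √(L² − r² sin²θ); with ω constant, a = ω²·d²x/dθ².
d²x/dθ² = −r cosθ − r²(cos2θ)/√u − r⁴ sin²2θ/(4u^{3/2}),  u = L² − r² sin²θ = 0.0627796 m².
Substituting r = 0.0514 m, L = 0.2511 m, θ = 161.3°: d²x/dθ² = +0.040269 m.
a = ω²·d²x/dθ² = (114.8)²·(+0.040269) = +530.65 m/s²;  |a| = 530.65 m/s².

531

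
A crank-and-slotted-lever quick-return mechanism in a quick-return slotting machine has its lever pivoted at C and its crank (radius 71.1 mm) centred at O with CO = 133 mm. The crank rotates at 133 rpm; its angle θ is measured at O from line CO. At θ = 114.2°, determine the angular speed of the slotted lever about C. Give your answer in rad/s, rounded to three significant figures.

ω = 13.93 rad/s (from 133 rpm).
Crank pin A relative to C: A = (d + r cosθ, r sinθ); lever angle φ = atan2(r sinθ, d + r cosθ).
Differentiating tanφ: φ̇ = rω(d cosθ + r)/(d² + r² + 2dr cosθ).
d² + r² + 2dr cosθ = |CA|² = 0.0149915 m²;  d cosθ + r = +0.01658 m.
|ω_lever| = |0.0711·13.93·+0.01658| / 0.0149915 = 1.0952 rad/s.

1.10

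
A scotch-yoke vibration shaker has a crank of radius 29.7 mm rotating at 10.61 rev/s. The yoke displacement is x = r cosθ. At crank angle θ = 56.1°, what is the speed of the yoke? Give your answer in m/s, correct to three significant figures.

ω = 66.66 rad/s (from 10.61 rev/s).
x = r cosθ ⇒ ẋ = −rω sinθ.
|v| = rω|sinθ| = 0.0297·66.66·|sin 56.1°| = 1.6434 m/s.

1.64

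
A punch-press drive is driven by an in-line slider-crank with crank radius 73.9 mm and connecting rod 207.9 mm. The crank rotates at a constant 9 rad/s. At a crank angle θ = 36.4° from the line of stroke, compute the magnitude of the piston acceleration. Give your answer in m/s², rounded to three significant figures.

ω = 9 rad/s
x(θ) = r cosθ + √(L² − r² sin²θ); with ω constant, a = ω²·d²x/dθ².
d²x/dθ² = −r cosθ − r²(cos2θ)/√u − r⁴ sin²2θ/(4u^{3/2}),  u = L² − r² sin²θ = 0.0412993 m².
Substituting r = 0.0739 m, L = 0.2079 m, θ = 36.4°: d²x/dθ² = -0.068239 m.
a = ω²·d²x/dθ² = (9)²·(-0.068239) = -5.5274 m/s²;  |a| = 5.5274 m/s².

5.53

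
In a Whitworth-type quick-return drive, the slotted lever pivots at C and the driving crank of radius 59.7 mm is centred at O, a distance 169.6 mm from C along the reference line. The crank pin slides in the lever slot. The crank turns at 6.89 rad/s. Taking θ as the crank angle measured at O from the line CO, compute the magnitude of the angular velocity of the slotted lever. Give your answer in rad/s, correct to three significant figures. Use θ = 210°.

2.42

ω = 6.89 rad/s
Crank pin A relative to C: A = (d + r cosθ, r sinθ); lever angle φ = atan2(r sinθ, d + r cosθ).
Differentiating tanφ: φ̇ = rω(d cosθ + r)/(d² + r² + 2dr cosθ).
d² + r² + 2dr cosθ = |CA|² = 0.014791 m²;  d cosθ + r = -0.087178 m.
|ω_lever| = |0.0597·6.89·-0.087178| / 0.014791 = 2.4244 rad/s.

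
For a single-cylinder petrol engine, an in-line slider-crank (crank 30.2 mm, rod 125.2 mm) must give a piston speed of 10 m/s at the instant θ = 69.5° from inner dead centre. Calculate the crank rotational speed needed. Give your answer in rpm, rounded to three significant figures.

For an in-line slider-crank, |v_piston| = rω|sinθ|·[1 + r cosθ/√(L² − r² sin²θ)].
With r = 0.0302 m, L = 0.1252 m, θ = 69.5°: the bracketed kinematic factor |dx/dθ| = 0.030741 m.
ω = v/|dx/dθ| = 10/0.030741 = 325.3 rad/s.
N = 60ω/(2π) = 3106.4 rpm.

3110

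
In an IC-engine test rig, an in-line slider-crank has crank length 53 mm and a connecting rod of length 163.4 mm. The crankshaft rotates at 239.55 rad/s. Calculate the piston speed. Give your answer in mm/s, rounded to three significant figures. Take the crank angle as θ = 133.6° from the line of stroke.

7080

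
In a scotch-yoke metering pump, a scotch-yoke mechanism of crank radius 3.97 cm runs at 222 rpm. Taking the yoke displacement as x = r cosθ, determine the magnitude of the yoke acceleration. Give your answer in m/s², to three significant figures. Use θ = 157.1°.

19.8

ω = 23.25 rad/s (from 222 rpm).
x = r cosθ ⇒ ẍ = −rω² cosθ (ω constant).
|a| = rω²|cosθ| = 0.0397·(23.25)²·|cos 157.1°| = 19.765 m/s².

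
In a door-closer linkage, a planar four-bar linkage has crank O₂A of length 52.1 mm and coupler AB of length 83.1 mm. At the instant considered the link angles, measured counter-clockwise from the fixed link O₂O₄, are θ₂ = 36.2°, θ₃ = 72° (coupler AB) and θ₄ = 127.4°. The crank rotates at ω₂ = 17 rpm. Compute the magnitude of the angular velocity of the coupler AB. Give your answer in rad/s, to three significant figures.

ω₂ = 1.78 rad/s (from 17 rpm).
Differentiating the loop-closure r₂e^{iθ₂}+r₃e^{iθ₃}=r₁+r₄e^{iθ₄} gives r₂ω₂e^{iθ₂}+r₃ω₃e^{iθ₃}=r₄ω₄e^{iθ₄}.
Eliminating the other unknown: ω₃ = r₂ω₂ sin(θ₄−θ₂) / [r₃ sin(θ₃−θ₄)].
Numerator sine = +0.99978; denominator sine = -0.82314.
Result = 0.0521·1.78·(+0.99978) / (0.0831·(-0.82314)) = -1.3556 rad/s; magnitude 1.3556 rad/s.

1.36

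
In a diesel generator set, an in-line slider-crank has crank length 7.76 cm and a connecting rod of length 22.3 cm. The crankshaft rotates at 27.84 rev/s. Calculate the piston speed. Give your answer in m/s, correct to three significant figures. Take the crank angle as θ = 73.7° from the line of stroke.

ω = 2π·27.8 = 174.9 rad/s
For an in-line slider-crank, x = r cosθ + √(L² − r² sin²θ), so v = −rω sinθ·[1 + r cosθ/√(L² − r² sin²θ)].
With r = 0.0776 m, L = 0.223 m, θ = 73.7°: √(L² − r² sin²θ) = 0.21019 m.
v = −0.0776·174.9·0.95981·[1 + 0.0776·0.28067/0.21019] = -14.378 m/s.
|v| = 14.378 m/s.

14.4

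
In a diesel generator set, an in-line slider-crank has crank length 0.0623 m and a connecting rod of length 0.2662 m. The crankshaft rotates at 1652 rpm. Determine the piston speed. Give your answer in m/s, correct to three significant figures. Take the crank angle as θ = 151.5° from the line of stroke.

4.08

ω = 2π·1652/60 = 173 rad/s
For an in-line slider-crank, x = r cosθ + √(L² − r² sin²θ), so v = −rω sinθ·[1 + r cosθ/√(L² − r² sin²θ)].
With r = 0.0623 m, L = 0.2662 m, θ = 151.5°: √(L² − r² sin²θ) = 0.26453 m.
v = −0.0623·173·0.47716·[1 + 0.0623·-0.87882/0.26453] = -4.0783 m/s.
|v| = 4.0783 m/s.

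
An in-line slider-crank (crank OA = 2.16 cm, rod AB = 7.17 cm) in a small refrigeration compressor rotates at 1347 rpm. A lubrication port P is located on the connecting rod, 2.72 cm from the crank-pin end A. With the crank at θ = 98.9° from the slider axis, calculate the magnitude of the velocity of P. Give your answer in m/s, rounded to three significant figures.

2.97

ω = 141.1 rad/s.  Crank-pin speed |V_A| = rω = 3.0468 m/s, perpendicular to OA.
Rod angle: sinφ = −(r/L) sinθ ⇒ φ = -17.315°; ω_rod = −rω cosθ/√(L²−r²sin²θ) = +6.8864 rad/s.
V_P = V_A + ω_rod × AP, with AP = 0.0272 m along the rod.
Components: V_Px = −rω sinθ − a·ω_rod·sinφ = -2.9544 m/s;  V_Py = rω cosθ + a·ω_rod·cosφ = -0.29256 m/s.
|V_P| = √(V_Px² + V_Py²) = 2.9689 m/s.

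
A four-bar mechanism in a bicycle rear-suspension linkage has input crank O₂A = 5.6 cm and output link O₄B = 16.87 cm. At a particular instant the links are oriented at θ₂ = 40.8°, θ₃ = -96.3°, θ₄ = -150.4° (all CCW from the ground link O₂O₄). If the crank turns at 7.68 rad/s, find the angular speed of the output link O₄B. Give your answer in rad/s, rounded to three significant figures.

2.14

ω₂ = 7.68 rad/s
Differentiating the loop-closure r₂e^{iθ₂}+r₃e^{iθ₃}=r₁+r₄e^{iθ₄} gives r₂ω₂e^{iθ₂}+r₃ω₃e^{iθ₃}=r₄ω₄e^{iθ₄}.
Eliminating the other unknown: ω₄ = r₂ω₂ sin(θ₂−θ₃) / [r₄ sin(θ₄−θ₃)].
Numerator sine = +0.68072; denominator sine = -0.81004.
Result = 0.056·7.68·(+0.68072) / (0.1687·(-0.81004)) = -2.1424 rad/s; magnitude 2.1424 rad/s.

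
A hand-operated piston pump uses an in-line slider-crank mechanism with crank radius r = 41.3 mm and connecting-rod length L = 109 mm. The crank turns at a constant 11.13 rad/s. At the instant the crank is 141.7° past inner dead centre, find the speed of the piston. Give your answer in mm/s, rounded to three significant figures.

ω = 11.13 rad/s
For an in-line slider-crank, x = r cosθ + √(L² − r² sin²θ), so v = −rω sinθ·[1 + r cosθ/√(L² − r² sin²θ)].
With r = 0.0413 m, L = 0.109 m, θ = 141.7°: √(L² − r² sin²θ) = 0.10595 m.
v = −0.0413·11.13·0.61978·[1 + 0.0413·-0.78478/0.10595] = -0.19774 m/s.
|v| = 0.19774 m/s = 197.74 mm/s.

198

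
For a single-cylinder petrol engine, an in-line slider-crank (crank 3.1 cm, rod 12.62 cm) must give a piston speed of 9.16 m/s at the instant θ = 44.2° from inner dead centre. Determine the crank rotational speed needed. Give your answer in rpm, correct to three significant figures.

3430

For an in-line slider-crank, |v_piston| = rω|sinθ|·[1 + r cosθ/√(L² − r² sin²θ)].
With r = 0.031 m, L = 0.1262 m, θ = 44.2°: the bracketed kinematic factor |dx/dθ| = 0.025475 m.
ω = v/|dx/dθ| = 9.16/0.025475 = 359.57 rad/s.
N = 60ω/(2π) = 3433.6 rpm.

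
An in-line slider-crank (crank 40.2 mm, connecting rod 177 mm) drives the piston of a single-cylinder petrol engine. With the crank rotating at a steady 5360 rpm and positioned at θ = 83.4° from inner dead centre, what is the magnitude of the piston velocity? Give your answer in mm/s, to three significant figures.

23000

ω = 2π·5360/60 = 561.3 rad/s
For an in-line slider-crank, x = r cosθ + √(L² − r² sin²θ), so v = −rω sinθ·[1 + r cosθ/√(L² − r² sin²θ)].
With r = 0.0402 m, L = 0.177 m, θ = 83.4°: √(L² − r² sin²θ) = 0.17244 m.
v = −0.0402·561.3·0.99337·[1 + 0.0402·0.11494/0.17244] = -23.015 m/s.
|v| = 23.015 m/s = 23015 mm/s.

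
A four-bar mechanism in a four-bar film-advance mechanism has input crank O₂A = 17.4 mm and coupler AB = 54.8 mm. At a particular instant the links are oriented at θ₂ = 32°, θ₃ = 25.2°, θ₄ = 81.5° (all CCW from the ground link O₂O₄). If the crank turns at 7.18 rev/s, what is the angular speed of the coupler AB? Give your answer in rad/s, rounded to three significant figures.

ω₂ = 45.11 rad/s (from 7.18 rev/s).
Differentiating the loop-closure r₂e^{iθ₂}+r₃e^{iθ₃}=r₁+r₄e^{iθ₄} gives r₂ω₂e^{iθ₂}+r₃ω₃e^{iθ₃}=r₄ω₄e^{iθ₄}.
Eliminating the other unknown: ω₃ = r₂ω₂ sin(θ₄−θ₂) / [r₃ sin(θ₃−θ₄)].
Numerator sine = +0.76041; denominator sine = -0.83195.
Result = 0.0174·45.11·(+0.76041) / (0.0548·(-0.83195)) = -13.092 rad/s; magnitude 13.092 rad/s.

13.1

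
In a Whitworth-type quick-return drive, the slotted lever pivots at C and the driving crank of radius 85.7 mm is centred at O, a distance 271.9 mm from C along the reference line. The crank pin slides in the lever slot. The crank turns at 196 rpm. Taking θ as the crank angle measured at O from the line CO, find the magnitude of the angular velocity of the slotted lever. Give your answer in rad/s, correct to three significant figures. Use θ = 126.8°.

2.54

ω = 20.53 rad/s (from 196 rpm).
Crank pin A relative to C: A = (d + r cosθ, r sinθ); lever angle φ = atan2(r sinθ, d + r cosθ).
Differentiating tanφ: φ̇ = rω(d cosθ + r)/(d² + r² + 2dr cosθ).
d² + r² + 2dr cosθ = |CA|² = 0.0533574 m²;  d cosθ + r = -0.077175 m.
|ω_lever| = |0.0857·20.53·-0.077175| / 0.0533574 = 2.5442 rad/s.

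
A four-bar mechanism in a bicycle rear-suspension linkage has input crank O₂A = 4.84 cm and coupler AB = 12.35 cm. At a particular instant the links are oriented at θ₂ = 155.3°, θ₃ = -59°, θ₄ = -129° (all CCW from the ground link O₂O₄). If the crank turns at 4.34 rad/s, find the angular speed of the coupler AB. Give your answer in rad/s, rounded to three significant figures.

1.75

ω₂ = 4.34 rad/s
Differentiating the loop-closure r₂e^{iθ₂}+r₃e^{iθ₃}=r₁+r₄e^{iθ₄} gives r₂ω₂e^{iθ₂}+r₃ω₃e^{iθ₃}=r₄ω₄e^{iθ₄}.
Eliminating the other unknown: ω₃ = r₂ω₂ sin(θ₄−θ₂) / [r₃ sin(θ₃−θ₄)].
Numerator sine = +0.96902; denominator sine = +0.93969.
Result = 0.0484·4.34·(+0.96902) / (0.1235·(+0.93969)) = +1.7539 rad/s; magnitude 1.7539 rad/s.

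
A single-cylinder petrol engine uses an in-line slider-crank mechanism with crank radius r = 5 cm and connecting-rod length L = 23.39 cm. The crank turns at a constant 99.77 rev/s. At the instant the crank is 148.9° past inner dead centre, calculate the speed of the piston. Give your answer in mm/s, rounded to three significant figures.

13200

ω = 2π·99.8 = 626.9 rad/s
For an in-line slider-crank, x = r cosθ + √(L² − r² sin²θ), so v = −rω sinθ·[1 + r cosθ/√(L² − r² sin²θ)].
With r = 0.05 m, L = 0.2339 m, θ = 148.9°: √(L² − r² sin²θ) = 0.23247 m.
v = −0.05·626.9·0.51653·[1 + 0.05·-0.85627/0.23247] = -13.208 m/s.
|v| = 13.208 m/s = 13208 mm/s.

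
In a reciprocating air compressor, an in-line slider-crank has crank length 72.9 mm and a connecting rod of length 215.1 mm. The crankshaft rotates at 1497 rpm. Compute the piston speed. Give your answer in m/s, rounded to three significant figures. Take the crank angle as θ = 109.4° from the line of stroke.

9.50

ω = 2π·1497/60 = 156.8 rad/s
For an in-line slider-crank, x = r cosθ + √(L² − r² sin²θ), so v = −rω sinθ·[1 + r cosθ/√(L² − r² sin²θ)].
With r = 0.0729 m, L = 0.2151 m, θ = 109.4°: √(L² − r² sin²θ) = 0.20381 m.
v = −0.0729·156.8·0.94322·[1 + 0.0729·-0.33216/0.20381] = -9.4987 m/s.
|v| = 9.4987 m/s.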